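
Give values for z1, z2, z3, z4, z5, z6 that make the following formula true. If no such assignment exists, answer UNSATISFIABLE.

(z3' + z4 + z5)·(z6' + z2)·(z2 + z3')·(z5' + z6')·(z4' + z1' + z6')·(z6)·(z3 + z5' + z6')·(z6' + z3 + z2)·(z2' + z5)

UNSATISFIABLE

The clause (z6) is unit, so z6 = 1.
The clause (z2) is unit, so z2 = 1.
The clause (z5') is unit, so z5 = 0.
That conflicts with the unit clause (z5).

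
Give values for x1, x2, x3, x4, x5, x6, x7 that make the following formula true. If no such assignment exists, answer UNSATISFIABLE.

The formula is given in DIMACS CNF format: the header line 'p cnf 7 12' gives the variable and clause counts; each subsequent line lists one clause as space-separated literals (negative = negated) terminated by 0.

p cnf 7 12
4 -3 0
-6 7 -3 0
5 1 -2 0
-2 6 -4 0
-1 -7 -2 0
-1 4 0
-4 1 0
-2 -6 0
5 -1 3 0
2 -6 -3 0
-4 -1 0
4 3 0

UNSATISFIABLE

Case x4 = True:
(x1) alone gives x1 = True.
That conflicts with the unit clause (¬x1).
Undo x4 and try x4 = False.
(¬x3) alone gives x3 = False.
That conflicts with the unit clause (x3).
Neither x4 = True nor x4 = False works.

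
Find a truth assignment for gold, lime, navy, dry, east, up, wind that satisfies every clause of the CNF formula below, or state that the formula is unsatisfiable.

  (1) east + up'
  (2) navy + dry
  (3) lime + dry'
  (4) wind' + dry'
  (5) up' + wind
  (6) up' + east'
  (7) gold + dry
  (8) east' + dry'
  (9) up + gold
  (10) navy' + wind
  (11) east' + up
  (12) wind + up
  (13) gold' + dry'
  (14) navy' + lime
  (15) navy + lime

gold: 1, lime: 1, navy: 1, dry: 0, east: 0, up: 0, wind: 1

Try east = 0.
From the singleton clause (up'), up = 0.
From the singleton clause (gold), gold = 1.
From the singleton clause (wind), wind = 1.
From the singleton clause (dry'), dry = 0.
From the singleton clause (navy), navy = 1.
From the singleton clause (lime), lime = 1.
All clauses are satisfied.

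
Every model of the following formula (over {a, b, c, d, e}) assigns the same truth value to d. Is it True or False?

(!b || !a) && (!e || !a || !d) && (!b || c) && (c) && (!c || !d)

Suppose d = true.
The clause (c) is unit, so c = true.
Now (!c) is unsatisfied and unit — conflict.
So every satisfying assignment has d = False.

False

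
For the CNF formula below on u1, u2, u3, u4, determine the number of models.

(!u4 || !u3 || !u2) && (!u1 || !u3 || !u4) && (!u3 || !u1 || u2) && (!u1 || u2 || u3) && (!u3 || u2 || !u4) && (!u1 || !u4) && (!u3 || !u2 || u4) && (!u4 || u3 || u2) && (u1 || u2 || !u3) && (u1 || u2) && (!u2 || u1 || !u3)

There are 2^4 = 16 truth assignments over (u1, u2, u3, u4).
Split on u3. With u3 = true, the clauses containing u3 are satisfied and !u3 drops from the rest; 0 of the 2^3 = 8 assignments to the other variables satisfy what remains.
With u3 = false, by the same count on the reduced clause set, 3 assignments work.
Total: 0 + 3 = 3.

3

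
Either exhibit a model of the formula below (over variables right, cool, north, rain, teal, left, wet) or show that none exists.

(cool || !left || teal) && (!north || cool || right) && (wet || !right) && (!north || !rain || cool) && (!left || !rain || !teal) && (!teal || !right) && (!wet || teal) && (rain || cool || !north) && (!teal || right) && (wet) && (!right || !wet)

UNSATISFIABLE

The clause (wet) is unit, so wet = true.
The clause (teal) is unit, so teal = true.
The clause (!right) is unit, so right = false.
Now (right) is unsatisfied and unit — conflict.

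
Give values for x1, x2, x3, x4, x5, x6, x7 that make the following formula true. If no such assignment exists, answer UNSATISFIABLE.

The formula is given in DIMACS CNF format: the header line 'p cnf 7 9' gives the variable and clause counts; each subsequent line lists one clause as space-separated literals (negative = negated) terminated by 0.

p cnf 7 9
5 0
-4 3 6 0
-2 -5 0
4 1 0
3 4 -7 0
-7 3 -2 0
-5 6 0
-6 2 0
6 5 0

UNSATISFIABLE

From the singleton clause (x5), x5 = True.
From the singleton clause (¬x2), x2 = False.
From the singleton clause (x6), x6 = True.
That conflicts with the unit clause (¬x6).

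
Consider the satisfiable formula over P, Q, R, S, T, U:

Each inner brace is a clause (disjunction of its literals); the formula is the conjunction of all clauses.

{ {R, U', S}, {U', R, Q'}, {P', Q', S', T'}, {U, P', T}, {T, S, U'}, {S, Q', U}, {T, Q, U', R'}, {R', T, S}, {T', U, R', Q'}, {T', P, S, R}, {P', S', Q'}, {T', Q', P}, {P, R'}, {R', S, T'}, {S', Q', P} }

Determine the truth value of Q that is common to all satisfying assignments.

False

Suppose Q = 1.
Branch on U: set U = 0.
From the singleton clause (S), S = 1.
From the singleton clause (P'), P = 0.
But (P) is also a unit clause — contradiction.
That branch fails; take U = 1 instead.
From the singleton clause (R), R = 1.
From the singleton clause (P), P = 1.
From the singleton clause (S'), S = 0.
From the singleton clause (T), T = 1.
But (T') is also a unit clause — contradiction.
Neither U = 1 nor U = 0 works.
So every satisfying assignment has Q = False.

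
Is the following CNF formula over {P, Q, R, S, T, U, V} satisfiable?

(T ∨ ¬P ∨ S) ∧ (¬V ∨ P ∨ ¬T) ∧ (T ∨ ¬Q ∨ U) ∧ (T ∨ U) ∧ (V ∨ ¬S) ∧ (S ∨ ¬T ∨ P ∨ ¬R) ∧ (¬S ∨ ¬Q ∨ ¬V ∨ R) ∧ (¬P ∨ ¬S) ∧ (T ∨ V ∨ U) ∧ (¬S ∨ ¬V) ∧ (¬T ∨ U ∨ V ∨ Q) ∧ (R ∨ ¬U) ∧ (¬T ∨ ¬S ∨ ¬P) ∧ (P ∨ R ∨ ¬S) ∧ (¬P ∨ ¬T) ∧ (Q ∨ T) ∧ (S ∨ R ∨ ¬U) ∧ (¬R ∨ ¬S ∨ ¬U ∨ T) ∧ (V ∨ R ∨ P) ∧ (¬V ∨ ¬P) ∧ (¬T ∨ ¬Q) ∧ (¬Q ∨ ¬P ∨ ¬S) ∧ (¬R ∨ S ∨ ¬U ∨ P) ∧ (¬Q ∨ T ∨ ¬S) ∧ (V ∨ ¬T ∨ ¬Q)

Branch on T: set T = True.
Unit clause (¬P) forces P = False.
Unit clause (¬V) forces V = False.
Unit clause (¬S) forces S = False.
Unit clause (¬R) forces R = False.
Now (R) is unsatisfied and unit — conflict.
Undo T and try T = False.
Unit clause (U) forces U = True.
Unit clause (R) forces R = True.
Unit clause (Q) forces Q = True.
Unit clause (¬S) forces S = False.
Unit clause (¬P) forces P = False.
Now (P) is unsatisfied and unit — conflict.
Either choice for T ends in contradiction.
No assignment satisfies every clause.

Unsatisfiable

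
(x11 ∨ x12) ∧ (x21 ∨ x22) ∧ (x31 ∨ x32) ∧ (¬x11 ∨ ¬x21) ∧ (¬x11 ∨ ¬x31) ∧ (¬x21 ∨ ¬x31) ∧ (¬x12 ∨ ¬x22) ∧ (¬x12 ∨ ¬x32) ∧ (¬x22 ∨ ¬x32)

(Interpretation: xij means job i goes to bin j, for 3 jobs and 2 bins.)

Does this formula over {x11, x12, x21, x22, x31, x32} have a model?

Unsatisfiable

Try x11 = True.
(¬x21) alone gives x21 = False.
(x22) alone gives x22 = True.
(¬x31) alone gives x31 = False.
(x32) alone gives x32 = True.
That conflicts with the unit clause (¬x32).
That branch fails; take x11 = False instead.
(x12) alone gives x12 = True.
(¬x22) alone gives x22 = False.
(x21) alone gives x21 = True.
(¬x31) alone gives x31 = False.
(x32) alone gives x32 = True.
That conflicts with the unit clause (¬x32).
Either choice for x11 ends in contradiction.
No assignment satisfies every clause.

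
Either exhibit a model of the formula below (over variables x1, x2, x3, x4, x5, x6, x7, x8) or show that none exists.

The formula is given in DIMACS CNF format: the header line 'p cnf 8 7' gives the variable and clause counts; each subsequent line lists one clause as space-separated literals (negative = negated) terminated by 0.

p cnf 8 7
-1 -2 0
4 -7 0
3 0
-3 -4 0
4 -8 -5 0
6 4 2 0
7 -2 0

x1: True; x2: False; x3: True; x4: False; x5: False; x6: True; x7: False; x8: True

(x3) alone gives x3 = True.
(¬x4) alone gives x4 = False.
(¬x7) alone gives x7 = False.
(¬x2) alone gives x2 = False.
(x6) alone gives x6 = True.
Try x8 = True.
(¬x5) alone gives x5 = False.
Every clause is now satisfied; x1 is unconstrained.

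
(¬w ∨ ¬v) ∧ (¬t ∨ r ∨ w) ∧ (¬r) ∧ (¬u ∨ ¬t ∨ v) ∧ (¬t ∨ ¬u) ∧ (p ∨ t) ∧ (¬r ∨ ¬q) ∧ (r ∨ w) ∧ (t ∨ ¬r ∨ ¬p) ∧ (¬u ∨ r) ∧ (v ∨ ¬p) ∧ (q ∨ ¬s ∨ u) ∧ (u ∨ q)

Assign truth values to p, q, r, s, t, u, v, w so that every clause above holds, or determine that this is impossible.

The clause (¬r) is unit, so r = False.
The clause (w) is unit, so w = True.
The clause (¬v) is unit, so v = False.
The clause (¬u) is unit, so u = False.
The clause (¬p) is unit, so p = False.
The clause (t) is unit, so t = True.
The clause (q) is unit, so q = True.
All clauses hold; s can take either value.

p ↦ False; q ↦ True; r ↦ False; s ↦ True; t ↦ True; u ↦ False; v ↦ False; w ↦ True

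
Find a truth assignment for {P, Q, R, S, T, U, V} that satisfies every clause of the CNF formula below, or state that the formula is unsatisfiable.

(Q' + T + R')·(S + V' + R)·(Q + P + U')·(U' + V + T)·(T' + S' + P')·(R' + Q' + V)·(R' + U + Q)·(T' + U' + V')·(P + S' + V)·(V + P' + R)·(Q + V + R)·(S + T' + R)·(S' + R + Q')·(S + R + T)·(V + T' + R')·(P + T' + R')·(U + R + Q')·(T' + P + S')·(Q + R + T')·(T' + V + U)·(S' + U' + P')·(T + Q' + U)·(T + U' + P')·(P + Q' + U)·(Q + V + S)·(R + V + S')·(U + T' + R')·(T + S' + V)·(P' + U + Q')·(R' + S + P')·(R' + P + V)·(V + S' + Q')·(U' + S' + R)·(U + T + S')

UNSATISFIABLE

Case Q = 0:
Case P = 1:
Case T = 0:
(U') alone gives U = 0.
(R') alone gives R = 0.
(V) alone gives V = 1.
(S) alone gives S = 1.
But (S') is also a unit clause — contradiction.
That branch fails; take T = 1 instead.
(S') alone gives S = 0.
(R) alone gives R = 1.
But (R') is also a unit clause — contradiction.
Neither T = 1 nor T = 0 works.
That branch fails; take P = 0 instead.
(U') alone gives U = 0.
(R') alone gives R = 0.
(V) alone gives V = 1.
(S) alone gives S = 1.
(T') alone gives T = 0.
But (T) is also a unit clause — contradiction.
Neither P = 1 nor P = 0 works.
That branch fails; take Q = 1 instead.
Case T = 1:
Case S = 0:
(R) alone gives R = 1.
(V) alone gives V = 1.
(U') alone gives U = 0.
But (U) is also a unit clause — contradiction.
That branch fails; take S = 1 instead.
(P') alone gives P = 0.
But (P) is also a unit clause — contradiction.
Neither S = 1 nor S = 0 works.
That branch fails; take T = 0 instead.
(R') alone gives R = 0.
(S') alone gives S = 0.
But (S) is also a unit clause — contradiction.
Neither T = 1 nor T = 0 works.
Neither Q = 1 nor Q = 0 works.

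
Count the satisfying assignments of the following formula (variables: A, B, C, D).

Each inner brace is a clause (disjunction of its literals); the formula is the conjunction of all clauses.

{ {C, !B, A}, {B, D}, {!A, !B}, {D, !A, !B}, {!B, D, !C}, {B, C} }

3

There are 2^4 = 16 truth assignments over (A, B, C, D).
Split on A. With A = true, the clauses containing A are satisfied and !A drops from the rest; 1 of the 2^3 = 8 assignments to the other variables satisfy what remains.
With A = false, by the same count on the reduced clause set, 2 assignments work.
Total: 1 + 2 = 3.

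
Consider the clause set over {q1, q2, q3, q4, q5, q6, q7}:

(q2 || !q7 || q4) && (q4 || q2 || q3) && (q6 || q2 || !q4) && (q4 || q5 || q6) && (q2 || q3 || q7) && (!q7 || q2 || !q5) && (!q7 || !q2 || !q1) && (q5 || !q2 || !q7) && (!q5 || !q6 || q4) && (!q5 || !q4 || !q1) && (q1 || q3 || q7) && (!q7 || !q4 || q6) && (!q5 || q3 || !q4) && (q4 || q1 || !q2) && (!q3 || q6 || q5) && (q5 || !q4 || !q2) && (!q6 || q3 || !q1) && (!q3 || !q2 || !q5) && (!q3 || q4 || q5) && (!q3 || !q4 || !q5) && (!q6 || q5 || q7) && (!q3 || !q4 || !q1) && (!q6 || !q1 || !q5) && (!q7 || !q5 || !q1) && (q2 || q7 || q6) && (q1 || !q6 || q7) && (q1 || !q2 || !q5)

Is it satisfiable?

Satisfiable

Try q2 = true.
Try q7 = false.
Try q1 = true.
Try q5 = true.
The clause (!q4) is unit, so q4 = false.
The clause (!q6) is unit, so q6 = false.
The clause (!q3) is unit, so q3 = false.
All clauses are satisfied.
A satisfying assignment: q1: true, q2: true, q3: false, q4: false, q5: true, q6: false, q7: false.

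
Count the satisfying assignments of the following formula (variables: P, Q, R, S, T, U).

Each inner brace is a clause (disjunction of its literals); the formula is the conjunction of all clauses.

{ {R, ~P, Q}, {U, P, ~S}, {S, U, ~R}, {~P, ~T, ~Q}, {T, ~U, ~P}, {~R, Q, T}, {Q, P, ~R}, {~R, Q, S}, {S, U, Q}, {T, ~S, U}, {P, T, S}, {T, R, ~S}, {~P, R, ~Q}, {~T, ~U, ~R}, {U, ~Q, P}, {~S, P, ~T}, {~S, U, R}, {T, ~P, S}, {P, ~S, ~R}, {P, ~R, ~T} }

3

There are 2^6 = 64 truth assignments over (P, Q, R, S, T, U).
Split on R. With R = 1, the clauses containing R are satisfied and ~R drops from the rest; 1 of the 2^5 = 32 assignments to the other variables satisfy what remains.
With R = 0, by the same count on the reduced clause set, 2 assignments work.
Total: 1 + 2 = 3.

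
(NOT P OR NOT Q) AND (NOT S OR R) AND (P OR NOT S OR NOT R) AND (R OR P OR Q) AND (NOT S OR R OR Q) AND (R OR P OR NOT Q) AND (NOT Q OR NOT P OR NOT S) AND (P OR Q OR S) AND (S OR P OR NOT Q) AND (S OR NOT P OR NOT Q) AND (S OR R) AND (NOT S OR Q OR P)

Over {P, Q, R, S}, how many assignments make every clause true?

2

There are 2^4 = 16 truth assignments over (P, Q, R, S).
Split on P. With P = true, the clauses containing P are satisfied and NOT P drops from the rest; 2 of the 2^3 = 8 assignments to the other variables satisfy what remains.
With P = false, by the same count on the reduced clause set, 0 assignments work.
(One model: P=T, Q=F, R=T, S=F.)
Total: 2 + 0 = 2.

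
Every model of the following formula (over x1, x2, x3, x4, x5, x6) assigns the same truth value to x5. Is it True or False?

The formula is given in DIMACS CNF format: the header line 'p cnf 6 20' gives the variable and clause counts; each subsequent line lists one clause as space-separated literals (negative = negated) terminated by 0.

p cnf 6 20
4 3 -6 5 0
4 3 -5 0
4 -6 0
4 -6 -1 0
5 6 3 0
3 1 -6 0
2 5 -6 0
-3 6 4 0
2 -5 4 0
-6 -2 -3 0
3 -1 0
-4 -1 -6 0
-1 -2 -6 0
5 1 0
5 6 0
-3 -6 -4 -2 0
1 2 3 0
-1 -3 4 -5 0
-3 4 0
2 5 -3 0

Suppose x5 = False.
(x1) alone gives x1 = True.
(x3) alone gives x3 = True.
(x6) alone gives x6 = True.
(x4) alone gives x4 = True.
But (¬x4) is also a unit clause — contradiction.
So every satisfying assignment has x5 = True.

True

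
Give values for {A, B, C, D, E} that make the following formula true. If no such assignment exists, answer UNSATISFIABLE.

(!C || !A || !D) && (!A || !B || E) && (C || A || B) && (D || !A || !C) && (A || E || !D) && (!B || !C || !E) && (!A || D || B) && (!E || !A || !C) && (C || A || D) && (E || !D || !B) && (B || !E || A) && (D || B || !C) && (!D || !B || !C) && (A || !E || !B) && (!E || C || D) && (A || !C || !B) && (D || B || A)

A: true,  B: true,  C: false,  D: true,  E: true

Case C = false:
Case A = true:
Case B = true:
(E) alone gives E = true.
(D) alone gives D = true.
This assignment satisfies each clause.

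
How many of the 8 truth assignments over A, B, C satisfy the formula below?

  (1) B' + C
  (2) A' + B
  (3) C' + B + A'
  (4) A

There are 2^3 = 8 truth assignments over (A, B, C).
Check each against the 4 clauses (columns in the order A, B, C):
  F F F  ✗ fails (A)
  F F T  ✗ fails (A)
  F T F  ✗ fails (B' + C)
  F T T  ✗ fails (A)
  T F F  ✗ fails (A' + B)
  T F T  ✗ fails (A' + B)
  T T F  ✗ fails (B' + C)
  T T T  ✓ satisfies all
1 of the 8 rows is a model.

1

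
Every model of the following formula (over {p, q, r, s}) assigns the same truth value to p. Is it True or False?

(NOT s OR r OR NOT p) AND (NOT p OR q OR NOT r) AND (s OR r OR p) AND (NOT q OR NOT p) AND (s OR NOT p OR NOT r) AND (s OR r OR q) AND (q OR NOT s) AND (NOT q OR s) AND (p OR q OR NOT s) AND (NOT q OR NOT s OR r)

Suppose p = true.
The clause (NOT q) is unit, so q = false.
The clause (NOT r) is unit, so r = false.
The clause (NOT s) is unit, so s = false.
But (s) is also a unit clause — contradiction.
So every satisfying assignment has p = False.

False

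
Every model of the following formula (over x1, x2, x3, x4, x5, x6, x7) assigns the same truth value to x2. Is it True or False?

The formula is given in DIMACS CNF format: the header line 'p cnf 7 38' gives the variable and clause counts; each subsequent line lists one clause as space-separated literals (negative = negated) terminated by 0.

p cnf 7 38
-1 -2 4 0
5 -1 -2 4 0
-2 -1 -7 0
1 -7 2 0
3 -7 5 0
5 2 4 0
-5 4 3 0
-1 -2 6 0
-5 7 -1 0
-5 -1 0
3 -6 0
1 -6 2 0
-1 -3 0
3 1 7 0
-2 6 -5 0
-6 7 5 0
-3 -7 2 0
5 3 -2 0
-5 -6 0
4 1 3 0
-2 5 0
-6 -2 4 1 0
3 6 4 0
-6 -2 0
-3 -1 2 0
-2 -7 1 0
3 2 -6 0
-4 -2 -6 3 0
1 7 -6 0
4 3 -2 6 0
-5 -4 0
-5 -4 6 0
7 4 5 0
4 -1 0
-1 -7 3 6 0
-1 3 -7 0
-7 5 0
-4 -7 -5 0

False

Suppose x2 = True.
From the singleton clause (x5), x5 = True.
From the singleton clause (¬x1), x1 = False.
From the singleton clause (x6), x6 = True.
But (¬x6) is also a unit clause — contradiction.
So every satisfying assignment has x2 = False.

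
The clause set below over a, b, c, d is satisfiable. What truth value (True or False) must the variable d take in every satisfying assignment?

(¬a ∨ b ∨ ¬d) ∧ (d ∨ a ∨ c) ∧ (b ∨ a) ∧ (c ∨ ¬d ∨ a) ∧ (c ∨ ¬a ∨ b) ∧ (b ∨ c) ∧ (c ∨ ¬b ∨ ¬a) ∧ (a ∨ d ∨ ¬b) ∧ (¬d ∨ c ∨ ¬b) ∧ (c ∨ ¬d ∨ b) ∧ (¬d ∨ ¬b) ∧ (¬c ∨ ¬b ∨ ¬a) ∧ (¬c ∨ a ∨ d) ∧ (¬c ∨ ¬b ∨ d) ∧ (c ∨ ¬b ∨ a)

False

Suppose d = True.
Unit clause (¬b) forces b = False.
Unit clause (¬a) forces a = False.
But (a) is also a unit clause — contradiction.
So every satisfying assignment has d = False.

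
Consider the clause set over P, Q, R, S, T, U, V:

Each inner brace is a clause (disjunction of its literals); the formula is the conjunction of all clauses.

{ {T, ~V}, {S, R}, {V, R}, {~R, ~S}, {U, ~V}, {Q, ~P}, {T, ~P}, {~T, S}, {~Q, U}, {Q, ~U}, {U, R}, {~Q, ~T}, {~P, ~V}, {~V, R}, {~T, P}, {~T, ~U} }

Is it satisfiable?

Yes, satisfiable

Case T = 0:
(~V) alone gives V = 0.
(R) alone gives R = 1.
(~S) alone gives S = 0.
(~P) alone gives P = 0.
Case Q = 1:
(U) alone gives U = 1.
Every clause now holds.
A satisfying assignment: P=0; Q=1; R=1; S=0; T=0; U=1; V=0.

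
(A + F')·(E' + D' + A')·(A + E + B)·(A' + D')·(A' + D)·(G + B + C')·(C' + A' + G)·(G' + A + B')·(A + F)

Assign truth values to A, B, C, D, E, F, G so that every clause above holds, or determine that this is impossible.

Suppose A = 1.
From the singleton clause (D'), D = 0.
Now (D) is unsatisfied and unit — conflict.
That branch fails; take A = 0 instead.
From the singleton clause (F'), F = 0.
Now (F) is unsatisfied and unit — conflict.
Both values of A lead to a conflict.

UNSATISFIABLE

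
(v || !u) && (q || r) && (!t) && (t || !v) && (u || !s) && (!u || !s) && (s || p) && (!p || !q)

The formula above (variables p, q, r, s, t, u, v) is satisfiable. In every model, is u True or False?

False

Suppose u = true.
Unit clause (v) forces v = true.
Unit clause (!t) forces t = false.
That conflicts with the unit clause (t).
So every satisfying assignment has u = False.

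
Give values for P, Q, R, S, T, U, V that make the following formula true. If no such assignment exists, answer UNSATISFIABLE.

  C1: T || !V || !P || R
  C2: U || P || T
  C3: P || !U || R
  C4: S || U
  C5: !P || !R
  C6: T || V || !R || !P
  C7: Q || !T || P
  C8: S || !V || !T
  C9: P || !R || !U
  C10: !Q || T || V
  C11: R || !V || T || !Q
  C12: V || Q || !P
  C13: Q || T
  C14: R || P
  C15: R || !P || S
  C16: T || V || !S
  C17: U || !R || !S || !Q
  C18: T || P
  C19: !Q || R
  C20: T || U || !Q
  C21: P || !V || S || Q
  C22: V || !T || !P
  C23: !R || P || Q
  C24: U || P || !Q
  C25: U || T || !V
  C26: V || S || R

P: true, Q: false, R: false, S: true, T: true, U: false, V: true

Branch on S: set S = true.
Branch on P: set P = true.
(!R) alone gives R = false.
(!Q) alone gives Q = false.
(V) alone gives V = true.
(T) alone gives T = true.
All clauses hold; U can take either value.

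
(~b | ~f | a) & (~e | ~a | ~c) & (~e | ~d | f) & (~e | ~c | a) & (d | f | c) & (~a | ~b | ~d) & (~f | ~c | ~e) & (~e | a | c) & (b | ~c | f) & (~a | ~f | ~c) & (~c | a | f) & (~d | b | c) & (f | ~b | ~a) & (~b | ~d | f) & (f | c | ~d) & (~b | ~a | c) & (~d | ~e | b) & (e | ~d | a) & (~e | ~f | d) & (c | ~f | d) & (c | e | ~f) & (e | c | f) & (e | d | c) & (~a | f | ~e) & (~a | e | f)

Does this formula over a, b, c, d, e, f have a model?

Try b = 0.
Try c = 1.
(f) alone gives f = 1.
(~e) alone gives e = 0.
(~a) alone gives a = 0.
(~d) alone gives d = 0.
All clauses are satisfied.
A satisfying assignment: a=0,  b=0,  c=1,  d=0,  e=0,  f=1.

Satisfiable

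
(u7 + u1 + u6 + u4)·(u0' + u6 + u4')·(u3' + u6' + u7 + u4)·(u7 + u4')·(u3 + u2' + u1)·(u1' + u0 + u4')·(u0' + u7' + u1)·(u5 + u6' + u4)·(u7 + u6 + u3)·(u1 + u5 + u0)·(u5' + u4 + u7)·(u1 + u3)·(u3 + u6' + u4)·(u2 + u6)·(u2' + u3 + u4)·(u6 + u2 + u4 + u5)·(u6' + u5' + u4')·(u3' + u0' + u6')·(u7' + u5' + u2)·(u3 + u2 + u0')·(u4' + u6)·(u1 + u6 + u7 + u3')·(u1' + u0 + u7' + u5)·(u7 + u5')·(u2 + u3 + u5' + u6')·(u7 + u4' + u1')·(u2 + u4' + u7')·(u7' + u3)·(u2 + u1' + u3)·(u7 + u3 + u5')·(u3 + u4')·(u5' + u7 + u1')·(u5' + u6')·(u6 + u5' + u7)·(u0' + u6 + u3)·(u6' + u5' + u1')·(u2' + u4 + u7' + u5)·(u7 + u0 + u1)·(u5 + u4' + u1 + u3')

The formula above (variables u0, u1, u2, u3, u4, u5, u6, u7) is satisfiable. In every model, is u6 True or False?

False

Suppose u6 = 1.
(u5') alone gives u5 = 0.
(u4) alone gives u4 = 1.
(u7) alone gives u7 = 1.
(u2) alone gives u2 = 1.
(u3) alone gives u3 = 1.
(u0') alone gives u0 = 0.
(u1') alone gives u1 = 0.
But (u1) is also a unit clause — contradiction.
So every satisfying assignment has u6 = False.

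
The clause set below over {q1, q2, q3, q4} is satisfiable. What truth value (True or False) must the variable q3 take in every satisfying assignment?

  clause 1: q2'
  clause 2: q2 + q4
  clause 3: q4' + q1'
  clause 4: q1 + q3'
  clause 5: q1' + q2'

False

Suppose q3 = 1.
The clause (q2') is unit, so q2 = 0.
The clause (q4) is unit, so q4 = 1.
The clause (q1') is unit, so q1 = 0.
That conflicts with the unit clause (q1).
So every satisfying assignment has q3 = False.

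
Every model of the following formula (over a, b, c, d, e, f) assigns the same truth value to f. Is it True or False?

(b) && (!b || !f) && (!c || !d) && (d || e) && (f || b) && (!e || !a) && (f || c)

False

Suppose f = true.
From the singleton clause (b), b = true.
Now (!b) is unsatisfied and unit — conflict.
So every satisfying assignment has f = False.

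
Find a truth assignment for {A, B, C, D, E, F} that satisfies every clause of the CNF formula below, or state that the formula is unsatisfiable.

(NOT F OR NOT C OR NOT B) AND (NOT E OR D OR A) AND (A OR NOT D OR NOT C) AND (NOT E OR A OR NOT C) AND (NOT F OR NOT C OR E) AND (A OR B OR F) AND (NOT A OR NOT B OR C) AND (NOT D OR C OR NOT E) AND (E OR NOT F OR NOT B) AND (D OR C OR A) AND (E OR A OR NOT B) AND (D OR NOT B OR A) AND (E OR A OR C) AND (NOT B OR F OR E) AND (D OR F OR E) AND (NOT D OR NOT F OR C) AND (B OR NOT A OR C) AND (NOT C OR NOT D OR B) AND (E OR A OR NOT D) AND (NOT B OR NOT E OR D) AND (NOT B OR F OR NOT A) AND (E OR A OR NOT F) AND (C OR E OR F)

A: true,  B: false,  C: true,  D: false,  E: true,  F: false

Suppose F = false.
Suppose A = true.
The clause (NOT B) is unit, so B = false.
The clause (C) is unit, so C = true.
The clause (NOT D) is unit, so D = false.
The clause (E) is unit, so E = true.
This assignment satisfies each clause.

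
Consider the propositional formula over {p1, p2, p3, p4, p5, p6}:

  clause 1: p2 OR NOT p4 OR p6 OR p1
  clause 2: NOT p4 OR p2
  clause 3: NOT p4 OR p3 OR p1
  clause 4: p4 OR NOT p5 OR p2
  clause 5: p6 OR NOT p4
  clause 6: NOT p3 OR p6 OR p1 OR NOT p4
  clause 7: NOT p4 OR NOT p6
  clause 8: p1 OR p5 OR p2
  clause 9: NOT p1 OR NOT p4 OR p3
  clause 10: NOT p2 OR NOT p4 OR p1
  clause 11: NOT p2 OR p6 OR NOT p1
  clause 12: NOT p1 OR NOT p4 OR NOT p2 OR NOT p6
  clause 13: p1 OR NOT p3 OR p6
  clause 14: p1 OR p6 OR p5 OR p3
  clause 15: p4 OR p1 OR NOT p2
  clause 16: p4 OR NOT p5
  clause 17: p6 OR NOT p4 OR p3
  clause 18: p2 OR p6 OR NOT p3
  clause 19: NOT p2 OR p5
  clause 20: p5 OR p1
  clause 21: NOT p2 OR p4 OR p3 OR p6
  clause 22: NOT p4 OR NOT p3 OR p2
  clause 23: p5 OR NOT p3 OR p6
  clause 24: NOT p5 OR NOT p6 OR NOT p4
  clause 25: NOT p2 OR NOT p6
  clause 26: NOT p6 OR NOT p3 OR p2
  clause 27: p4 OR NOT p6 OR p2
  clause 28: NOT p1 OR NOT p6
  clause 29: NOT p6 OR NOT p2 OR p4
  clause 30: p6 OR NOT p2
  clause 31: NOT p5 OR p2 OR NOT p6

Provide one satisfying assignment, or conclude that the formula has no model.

Suppose p4 = false.
From the singleton clause (NOT p5), p5 = false.
From the singleton clause (NOT p2), p2 = false.
From the singleton clause (p1), p1 = true.
From the singleton clause (NOT p6), p6 = false.
From the singleton clause (NOT p3), p3 = false.
This assignment satisfies each clause.

p1=true; p2=false; p3=false; p4=false; p5=false; p6=false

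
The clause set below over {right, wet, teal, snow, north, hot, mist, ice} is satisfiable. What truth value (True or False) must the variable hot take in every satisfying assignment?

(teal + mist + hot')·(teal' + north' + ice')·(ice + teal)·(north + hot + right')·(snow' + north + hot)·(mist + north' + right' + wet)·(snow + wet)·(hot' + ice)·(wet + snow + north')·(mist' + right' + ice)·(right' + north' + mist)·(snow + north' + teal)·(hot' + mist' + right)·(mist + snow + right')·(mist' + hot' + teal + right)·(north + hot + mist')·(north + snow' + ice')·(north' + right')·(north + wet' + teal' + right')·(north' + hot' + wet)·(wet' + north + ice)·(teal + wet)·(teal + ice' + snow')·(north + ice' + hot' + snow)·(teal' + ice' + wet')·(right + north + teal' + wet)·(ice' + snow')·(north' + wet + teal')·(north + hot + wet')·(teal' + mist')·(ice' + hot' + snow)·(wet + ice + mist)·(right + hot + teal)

Suppose hot = 1.
From the singleton clause (ice), ice = 1.
From the singleton clause (snow'), snow = 0.
But (snow) is also a unit clause — contradiction.
So every satisfying assignment has hot = False.

False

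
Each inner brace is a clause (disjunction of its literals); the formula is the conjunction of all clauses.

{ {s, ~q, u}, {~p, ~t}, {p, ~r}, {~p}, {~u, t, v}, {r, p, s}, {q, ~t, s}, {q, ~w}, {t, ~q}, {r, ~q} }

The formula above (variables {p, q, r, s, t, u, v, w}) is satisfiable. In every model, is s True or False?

True

Suppose s = 0.
(~p) alone gives p = 0.
(~r) alone gives r = 0.
But (r) is also a unit clause — contradiction.
So every satisfying assignment has s = True.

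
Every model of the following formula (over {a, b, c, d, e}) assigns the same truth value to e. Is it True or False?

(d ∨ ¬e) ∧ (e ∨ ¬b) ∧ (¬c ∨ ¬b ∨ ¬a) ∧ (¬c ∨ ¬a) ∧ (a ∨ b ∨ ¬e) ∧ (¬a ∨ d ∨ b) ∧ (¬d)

Suppose e = True.
Unit clause (d) forces d = True.
But (¬d) is also a unit clause — contradiction.
So every satisfying assignment has e = False.

False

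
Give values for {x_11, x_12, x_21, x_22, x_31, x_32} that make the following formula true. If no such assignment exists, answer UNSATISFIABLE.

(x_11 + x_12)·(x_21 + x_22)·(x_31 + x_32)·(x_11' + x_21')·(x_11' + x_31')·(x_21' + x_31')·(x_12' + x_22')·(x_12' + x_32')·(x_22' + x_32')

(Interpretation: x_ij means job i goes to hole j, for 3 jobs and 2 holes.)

Branch on x_11: set x_11 = 1.
From the singleton clause (x_21'), x_21 = 0.
From the singleton clause (x_22), x_22 = 1.
From the singleton clause (x_31'), x_31 = 0.
From the singleton clause (x_32), x_32 = 1.
Now (x_32') is unsatisfied and unit — conflict.
Backtrack on x_11: now try x_11 = 0.
From the singleton clause (x_12), x_12 = 1.
From the singleton clause (x_22'), x_22 = 0.
From the singleton clause (x_21), x_21 = 1.
From the singleton clause (x_31'), x_31 = 0.
From the singleton clause (x_32), x_32 = 1.
Now (x_32') is unsatisfied and unit — conflict.
Either choice for x_11 ends in contradiction.

UNSATISFIABLE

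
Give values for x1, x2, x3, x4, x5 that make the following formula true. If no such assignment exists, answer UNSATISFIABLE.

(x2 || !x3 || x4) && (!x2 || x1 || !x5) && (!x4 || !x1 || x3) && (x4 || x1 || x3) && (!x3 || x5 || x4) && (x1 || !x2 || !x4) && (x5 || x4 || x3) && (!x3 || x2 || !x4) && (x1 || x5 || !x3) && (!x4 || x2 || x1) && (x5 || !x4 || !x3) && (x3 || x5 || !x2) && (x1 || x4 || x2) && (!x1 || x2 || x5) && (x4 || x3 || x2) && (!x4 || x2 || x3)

Suppose x2 = true.
Suppose x1 = true.
Suppose x4 = true.
(x3) alone gives x3 = true.
(x5) alone gives x5 = true.
Every clause now holds.

x1 ↦ true,  x2 ↦ true,  x3 ↦ true,  x4 ↦ true,  x5 ↦ true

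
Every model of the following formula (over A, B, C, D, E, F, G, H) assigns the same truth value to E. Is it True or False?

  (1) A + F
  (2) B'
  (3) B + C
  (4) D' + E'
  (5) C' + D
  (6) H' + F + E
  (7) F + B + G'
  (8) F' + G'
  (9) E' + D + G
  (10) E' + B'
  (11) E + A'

False

Suppose E = 1.
From the singleton clause (B'), B = 0.
From the singleton clause (C), C = 1.
From the singleton clause (D'), D = 0.
Now (D) is unsatisfied and unit — conflict.
So every satisfying assignment has E = False.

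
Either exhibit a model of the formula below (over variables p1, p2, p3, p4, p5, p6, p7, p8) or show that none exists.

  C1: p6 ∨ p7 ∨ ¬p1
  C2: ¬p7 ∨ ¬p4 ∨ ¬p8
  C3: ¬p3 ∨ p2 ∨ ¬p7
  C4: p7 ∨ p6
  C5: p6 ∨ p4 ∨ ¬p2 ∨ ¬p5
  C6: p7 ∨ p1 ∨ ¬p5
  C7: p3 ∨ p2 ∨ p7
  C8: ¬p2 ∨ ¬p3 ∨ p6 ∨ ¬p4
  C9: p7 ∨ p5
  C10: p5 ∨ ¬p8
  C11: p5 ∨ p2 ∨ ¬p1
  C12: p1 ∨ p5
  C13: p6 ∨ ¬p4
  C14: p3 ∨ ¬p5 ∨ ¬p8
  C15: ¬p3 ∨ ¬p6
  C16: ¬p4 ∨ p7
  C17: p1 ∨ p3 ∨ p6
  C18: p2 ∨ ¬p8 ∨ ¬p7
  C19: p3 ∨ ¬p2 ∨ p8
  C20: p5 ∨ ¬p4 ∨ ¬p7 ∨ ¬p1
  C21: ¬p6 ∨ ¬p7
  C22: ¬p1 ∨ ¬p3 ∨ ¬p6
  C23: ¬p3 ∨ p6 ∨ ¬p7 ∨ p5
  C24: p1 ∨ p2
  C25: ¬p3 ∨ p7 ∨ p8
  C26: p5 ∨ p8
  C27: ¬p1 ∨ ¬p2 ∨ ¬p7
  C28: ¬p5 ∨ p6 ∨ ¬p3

p1: True; p2: False; p3: False; p4: False; p5: True; p6: False; p7: True; p8: False

Suppose p7 = True.
From the singleton clause (¬p6), p6 = False.
From the singleton clause (¬p4), p4 = False.
Suppose p3 = False.
From the singleton clause (p1), p1 = True.
From the singleton clause (¬p2), p2 = False.
From the singleton clause (p5), p5 = True.
From the singleton clause (¬p8), p8 = False.
This assignment satisfies each clause.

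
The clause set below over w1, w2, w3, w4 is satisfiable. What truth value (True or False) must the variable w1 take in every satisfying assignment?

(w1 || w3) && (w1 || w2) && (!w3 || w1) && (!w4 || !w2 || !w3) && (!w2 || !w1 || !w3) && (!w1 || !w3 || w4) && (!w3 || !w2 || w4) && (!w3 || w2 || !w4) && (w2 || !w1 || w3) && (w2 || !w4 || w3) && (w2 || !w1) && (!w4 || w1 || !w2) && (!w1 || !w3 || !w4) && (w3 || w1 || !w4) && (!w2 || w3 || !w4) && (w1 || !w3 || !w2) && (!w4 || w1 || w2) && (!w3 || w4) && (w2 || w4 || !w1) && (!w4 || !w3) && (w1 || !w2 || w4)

True

Suppose w1 = false.
(w3) alone gives w3 = true.
That conflicts with the unit clause (!w3).
So every satisfying assignment has w1 = True.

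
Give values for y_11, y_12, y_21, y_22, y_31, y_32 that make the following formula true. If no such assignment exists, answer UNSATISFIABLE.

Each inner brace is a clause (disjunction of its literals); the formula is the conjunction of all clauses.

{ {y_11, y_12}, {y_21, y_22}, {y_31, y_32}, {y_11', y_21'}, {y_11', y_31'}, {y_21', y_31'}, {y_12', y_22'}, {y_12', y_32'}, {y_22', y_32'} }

Branch on y_11: set y_11 = 1.
From the singleton clause (y_21'), y_21 = 0.
From the singleton clause (y_22), y_22 = 1.
From the singleton clause (y_31'), y_31 = 0.
From the singleton clause (y_32), y_32 = 1.
Now (y_32') is unsatisfied and unit — conflict.
That branch fails; take y_11 = 0 instead.
From the singleton clause (y_12), y_12 = 1.
From the singleton clause (y_22'), y_22 = 0.
From the singleton clause (y_21), y_21 = 1.
From the singleton clause (y_31'), y_31 = 0.
From the singleton clause (y_32), y_32 = 1.
Now (y_32') is unsatisfied and unit — conflict.
Either choice for y_11 ends in contradiction.

UNSATISFIABLE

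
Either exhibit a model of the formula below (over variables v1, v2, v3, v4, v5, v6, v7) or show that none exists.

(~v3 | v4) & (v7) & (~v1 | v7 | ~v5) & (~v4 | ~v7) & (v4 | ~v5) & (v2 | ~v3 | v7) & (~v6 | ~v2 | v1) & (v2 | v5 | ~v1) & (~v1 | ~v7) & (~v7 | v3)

The clause (v7) is unit, so v7 = 1.
The clause (~v4) is unit, so v4 = 0.
The clause (~v3) is unit, so v3 = 0.
Now (v3) is unsatisfied and unit — conflict.

UNSATISFIABLE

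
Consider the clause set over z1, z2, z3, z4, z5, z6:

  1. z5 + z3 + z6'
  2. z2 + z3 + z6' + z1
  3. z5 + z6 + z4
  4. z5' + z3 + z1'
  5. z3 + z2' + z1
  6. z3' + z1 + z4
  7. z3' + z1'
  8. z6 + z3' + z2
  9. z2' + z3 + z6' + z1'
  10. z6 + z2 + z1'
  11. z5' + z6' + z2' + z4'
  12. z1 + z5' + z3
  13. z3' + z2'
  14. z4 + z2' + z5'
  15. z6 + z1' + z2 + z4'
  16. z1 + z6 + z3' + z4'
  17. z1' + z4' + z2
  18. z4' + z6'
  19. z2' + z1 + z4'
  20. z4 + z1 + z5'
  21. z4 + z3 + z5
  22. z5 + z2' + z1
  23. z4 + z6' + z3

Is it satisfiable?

Case z3 = 0:
Case z5 = 0:
Unit clause (z6') forces z6 = 0.
Unit clause (z4) forces z4 = 1.
Case z2 = 0:
Unit clause (z1') forces z1 = 0.
This assignment satisfies each clause.
A satisfying assignment: z1: 0; z2: 0; z3: 0; z4: 1; z5: 0; z6: 0.

Satisfiable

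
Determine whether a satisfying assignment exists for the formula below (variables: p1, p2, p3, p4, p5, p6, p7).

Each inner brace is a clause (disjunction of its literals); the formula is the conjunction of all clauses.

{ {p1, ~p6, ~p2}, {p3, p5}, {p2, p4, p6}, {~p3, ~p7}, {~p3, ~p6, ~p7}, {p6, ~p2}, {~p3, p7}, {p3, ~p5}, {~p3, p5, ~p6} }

No, unsatisfiable

Suppose p3 = 1.
(~p7) alone gives p7 = 0.
That conflicts with the unit clause (p7).
Undo p3 and try p3 = 0.
(p5) alone gives p5 = 1.
That conflicts with the unit clause (~p5).
Neither p3 = 1 nor p3 = 0 works.
No assignment satisfies every clause.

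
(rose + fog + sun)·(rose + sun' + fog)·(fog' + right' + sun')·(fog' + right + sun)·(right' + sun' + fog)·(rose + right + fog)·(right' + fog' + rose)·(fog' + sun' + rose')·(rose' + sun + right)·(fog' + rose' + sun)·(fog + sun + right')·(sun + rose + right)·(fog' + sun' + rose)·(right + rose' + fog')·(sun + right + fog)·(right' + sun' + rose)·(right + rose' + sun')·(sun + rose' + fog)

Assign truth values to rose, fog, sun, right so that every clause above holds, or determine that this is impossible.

UNSATISFIABLE

Suppose rose = 1.
Suppose fog = 0.
Unit clause (sun) forces sun = 1.
Unit clause (right') forces right = 0.
Now (right) is unsatisfied and unit — conflict.
That branch fails; take fog = 1 instead.
Unit clause (sun') forces sun = 0.
Now (sun) is unsatisfied and unit — conflict.
Either choice for fog ends in contradiction.
That branch fails; take rose = 0 instead.
Suppose fog = 1.
Unit clause (right') forces right = 0.
Unit clause (sun) forces sun = 1.
Now (sun') is unsatisfied and unit — conflict.
That branch fails; take fog = 0 instead.
Unit clause (sun) forces sun = 1.
Now (sun') is unsatisfied and unit — conflict.
Either choice for fog ends in contradiction.
Either choice for rose ends in contradiction.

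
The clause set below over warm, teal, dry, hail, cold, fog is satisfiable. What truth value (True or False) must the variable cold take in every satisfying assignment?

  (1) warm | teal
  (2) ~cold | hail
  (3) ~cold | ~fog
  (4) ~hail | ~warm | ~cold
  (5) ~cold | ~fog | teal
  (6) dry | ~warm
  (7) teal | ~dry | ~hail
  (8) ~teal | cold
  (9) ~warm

Suppose cold = 0.
The clause (~teal) is unit, so teal = 0.
The clause (warm) is unit, so warm = 1.
That conflicts with the unit clause (~warm).
So every satisfying assignment has cold = True.

True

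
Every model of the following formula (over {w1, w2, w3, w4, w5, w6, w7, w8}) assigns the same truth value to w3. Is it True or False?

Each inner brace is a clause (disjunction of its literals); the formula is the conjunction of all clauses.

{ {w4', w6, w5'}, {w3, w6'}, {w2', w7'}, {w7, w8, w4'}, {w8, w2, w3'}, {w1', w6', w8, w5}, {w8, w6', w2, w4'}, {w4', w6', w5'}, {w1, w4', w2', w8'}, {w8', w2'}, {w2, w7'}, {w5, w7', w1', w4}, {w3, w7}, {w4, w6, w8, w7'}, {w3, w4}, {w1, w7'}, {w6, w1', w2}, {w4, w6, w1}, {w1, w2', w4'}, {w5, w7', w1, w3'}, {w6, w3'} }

True

Suppose w3 = 0.
The clause (w6') is unit, so w6 = 0.
The clause (w7) is unit, so w7 = 1.
The clause (w2') is unit, so w2 = 0.
That conflicts with the unit clause (w2).
So every satisfying assignment has w3 = True.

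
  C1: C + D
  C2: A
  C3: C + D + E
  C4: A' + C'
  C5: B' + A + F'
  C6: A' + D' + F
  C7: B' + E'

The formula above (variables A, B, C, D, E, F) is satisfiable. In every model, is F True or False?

Suppose F = 0.
The clause (A) is unit, so A = 1.
The clause (C') is unit, so C = 0.
The clause (D) is unit, so D = 1.
But (D') is also a unit clause — contradiction.
So every satisfying assignment has F = True.

True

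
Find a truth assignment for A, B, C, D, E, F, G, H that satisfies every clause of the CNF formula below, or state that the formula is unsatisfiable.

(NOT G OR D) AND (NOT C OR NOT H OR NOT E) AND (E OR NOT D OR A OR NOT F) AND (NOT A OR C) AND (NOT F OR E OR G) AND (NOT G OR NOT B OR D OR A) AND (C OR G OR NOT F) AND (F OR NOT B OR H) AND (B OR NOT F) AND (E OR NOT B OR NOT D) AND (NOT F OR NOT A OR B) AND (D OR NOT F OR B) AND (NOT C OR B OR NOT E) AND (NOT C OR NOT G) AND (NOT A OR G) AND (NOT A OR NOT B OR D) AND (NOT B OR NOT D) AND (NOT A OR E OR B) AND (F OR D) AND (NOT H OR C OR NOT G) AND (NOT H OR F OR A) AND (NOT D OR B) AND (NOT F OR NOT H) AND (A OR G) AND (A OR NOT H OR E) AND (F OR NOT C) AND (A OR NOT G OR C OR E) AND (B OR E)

UNSATISFIABLE

Try G = false.
(NOT A) alone gives A = false.
Now (A) is unsatisfied and unit — conflict.
So G must be the other value — set G = true.
(D) alone gives D = true.
(NOT C) alone gives C = false.
(NOT A) alone gives A = false.
(NOT B) alone gives B = false.
Now (B) is unsatisfied and unit — conflict.
Both values of G lead to a conflict.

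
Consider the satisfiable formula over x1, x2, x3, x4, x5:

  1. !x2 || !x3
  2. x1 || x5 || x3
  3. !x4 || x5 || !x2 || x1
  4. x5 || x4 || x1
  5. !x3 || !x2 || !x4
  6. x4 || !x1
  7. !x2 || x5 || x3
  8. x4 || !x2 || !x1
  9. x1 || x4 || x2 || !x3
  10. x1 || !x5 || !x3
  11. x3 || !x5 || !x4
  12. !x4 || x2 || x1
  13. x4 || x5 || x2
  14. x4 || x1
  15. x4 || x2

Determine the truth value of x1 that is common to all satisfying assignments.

True

Suppose x1 = false.
The clause (x4) is unit, so x4 = true.
The clause (x2) is unit, so x2 = true.
The clause (!x3) is unit, so x3 = false.
The clause (x5) is unit, so x5 = true.
But (!x5) is also a unit clause — contradiction.
So every satisfying assignment has x1 = True.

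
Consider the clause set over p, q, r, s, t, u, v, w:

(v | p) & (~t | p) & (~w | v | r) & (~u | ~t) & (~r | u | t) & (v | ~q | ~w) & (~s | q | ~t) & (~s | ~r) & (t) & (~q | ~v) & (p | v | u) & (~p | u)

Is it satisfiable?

No, unsatisfiable

The clause (t) is unit, so t = 1.
The clause (p) is unit, so p = 1.
The clause (~u) is unit, so u = 0.
Now (u) is unsatisfied and unit — conflict.
No assignment satisfies every clause.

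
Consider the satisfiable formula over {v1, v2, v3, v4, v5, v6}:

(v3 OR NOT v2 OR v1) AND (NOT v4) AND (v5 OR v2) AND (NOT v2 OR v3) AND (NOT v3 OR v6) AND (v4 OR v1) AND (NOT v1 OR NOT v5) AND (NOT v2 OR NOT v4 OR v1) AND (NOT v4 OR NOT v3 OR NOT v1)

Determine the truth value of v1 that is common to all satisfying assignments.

True

Suppose v1 = false.
Unit clause (NOT v4) forces v4 = false.
But (v4) is also a unit clause — contradiction.
So every satisfying assignment has v1 = True.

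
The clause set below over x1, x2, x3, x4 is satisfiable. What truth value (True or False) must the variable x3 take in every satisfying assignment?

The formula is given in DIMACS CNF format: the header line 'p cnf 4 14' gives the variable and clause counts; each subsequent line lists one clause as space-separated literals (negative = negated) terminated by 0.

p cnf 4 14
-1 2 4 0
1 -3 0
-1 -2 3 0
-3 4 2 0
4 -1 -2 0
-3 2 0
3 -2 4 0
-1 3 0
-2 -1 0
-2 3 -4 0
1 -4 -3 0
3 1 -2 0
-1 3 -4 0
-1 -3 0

Suppose x3 = True.
From the singleton clause (x1), x1 = True.
But (¬x1) is also a unit clause — contradiction.
So every satisfying assignment has x3 = False.

False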